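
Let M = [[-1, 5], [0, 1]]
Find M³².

[[1, 0], [0, 1]]

M² = I (check: tr M = 0 and det M = -1), so M³² = I since 32 is even.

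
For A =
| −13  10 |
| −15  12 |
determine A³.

[[−97, 70], [−105, 78]]

tr A = −1 and det A = −6, so the characteristic polynomial is λ² − (−1)λ + (−6) with roots −3 and 2.
Eigenvectors give P = [[1, −2], [1, −3]] with P⁻¹ = [[3, −2], [1, −1]], and A = P·diag(−3, 2)·P⁻¹.
Then A³ = P·diag(−27, 8)·P⁻¹ = [[−27, −16], [−27, −24]] · [[3, −2], [1, −1]] = [[−97, 70], [−105, 78]].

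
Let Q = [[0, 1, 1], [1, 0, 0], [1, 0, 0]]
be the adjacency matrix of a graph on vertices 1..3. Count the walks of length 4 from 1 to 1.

4

The number of length-4 walks from vertex 1 to vertex 1 is entry (1,1) of Q⁴, where Q is the adjacency matrix.
Q² = [[2, 0, 0], [0, 1, 1], [0, 1, 1]]
Q³ = [[0, 2, 2], [2, 0, 0], [2, 0, 0]]
Q⁴ = [[4, 0, 0], [0, 2, 2], [0, 2, 2]]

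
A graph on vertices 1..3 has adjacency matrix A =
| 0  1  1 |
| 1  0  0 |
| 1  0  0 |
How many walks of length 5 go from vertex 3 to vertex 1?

The number of length-5 walks from vertex 3 to vertex 1 is entry (3,1) of A⁵, where A is the adjacency matrix.
A² = [[2, 0, 0], [0, 1, 1], [0, 1, 1]]
A³ = [[0, 2, 2], [2, 0, 0], [2, 0, 0]]
A⁴ = [[4, 0, 0], [0, 2, 2], [0, 2, 2]]
A⁵ = [[0, 4, 4], [4, 0, 0], [4, 0, 0]]

4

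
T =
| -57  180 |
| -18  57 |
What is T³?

tr T = 0 and det T = -9, so the characteristic polynomial is λ² − (0)λ + (-9) with roots -3 and 3.
Eigenvectors give P = [[10, 3], [3, 1]] with P⁻¹ = [[1, -3], [-3, 10]], and T = P·diag(-3, 3)·P⁻¹.
Then T³ = P·diag(-27, 27)·P⁻¹ = [[-270, 81], [-81, 27]] · [[1, -3], [-3, 10]] = [[-513, 1620], [-162, 513]].

[[-513, 1620], [-162, 513]]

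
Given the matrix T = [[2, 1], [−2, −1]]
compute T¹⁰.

T² = T (a projection; rank 1, trace 1), so T¹⁰ = T.

[[2, 1], [−2, −1]]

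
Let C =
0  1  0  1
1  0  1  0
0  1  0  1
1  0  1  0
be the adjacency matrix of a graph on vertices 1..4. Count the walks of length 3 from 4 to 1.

The number of length-3 walks from vertex 4 to vertex 1 is entry (4,1) of C³, where C is the adjacency matrix.
C² = [[2, 0, 2, 0], [0, 2, 0, 2], [2, 0, 2, 0], [0, 2, 0, 2]]
C³ = [[0, 4, 0, 4], [4, 0, 4, 0], [0, 4, 0, 4], [4, 0, 4, 0]]

4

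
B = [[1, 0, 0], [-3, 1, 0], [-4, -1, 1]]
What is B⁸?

[[1, 0, 0], [-24, 1, 0], [52, -8, 1]]

B = I + N where N = [[0, 0, 0], [-3, 0, 0], [-4, -1, 0]] is strictly lower-triangular, so N³ = 0.
(I + N)⁸ = I + 8·N + 28·N² = [[1, 0, 0], [-24, 1, 0], [52, -8, 1]].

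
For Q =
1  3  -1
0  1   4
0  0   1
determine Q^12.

[[1, 36, 780], [0, 1, 48], [0, 0, 1]]

Q = I + N where N = [[0, 3, -1], [0, 0, 4], [0, 0, 0]] is strictly upper-triangular, so N^3 = 0.
(I + N)^12 = I + 12·N + 66·N^2 = [[1, 36, 780], [0, 1, 48], [0, 0, 1]].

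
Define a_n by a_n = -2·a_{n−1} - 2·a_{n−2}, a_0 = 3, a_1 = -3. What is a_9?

With companion matrix A = [[-2, -2], [1, 0]], [a_n, a_{n−1}]ᵀ = A·[a_{n−1}, a_{n−2}]ᵀ, so [a_9, a_8]ᵀ = A^8·[a_1, a_0]ᵀ.
A^8 = [[16, 0], [0, 16]], giving [a_9, a_8]ᵀ = [[-48], [48]].

-48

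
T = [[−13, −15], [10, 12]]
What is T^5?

tr T = −1 and det T = −6, so the characteristic polynomial is λ² − (−1)λ + (−6) with roots 2 and −3.
Eigenvectors give P = [[−1, −3], [1, 2]] with P⁻¹ = [[2, 3], [−1, −1]], and T = P·diag(2, −3)·P⁻¹.
Then T^5 = P·diag(32, −243)·P⁻¹ = [[−32, 729], [32, −486]] · [[2, 3], [−1, −1]] = [[−793, −825], [550, 582]].

[[−793, −825], [550, 582]]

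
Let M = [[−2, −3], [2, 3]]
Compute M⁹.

M² = M (a projection; rank 1, trace 1), so M⁹ = M.

[[−2, −3], [2, 3]]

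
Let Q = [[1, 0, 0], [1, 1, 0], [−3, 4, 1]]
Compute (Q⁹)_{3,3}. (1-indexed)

1

Q = I + N where N = [[0, 0, 0], [1, 0, 0], [−3, 4, 0]] is strictly lower-triangular, so N³ = 0.
(I + N)⁹ = I + 9·N + 36·N² = [[1, 0, 0], [9, 1, 0], [117, 36, 1]].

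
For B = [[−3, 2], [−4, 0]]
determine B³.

B² = [[1, −6], [12, −8]]
B³ = [[21, 2], [−4, 24]]

[[21, 2], [−4, 24]]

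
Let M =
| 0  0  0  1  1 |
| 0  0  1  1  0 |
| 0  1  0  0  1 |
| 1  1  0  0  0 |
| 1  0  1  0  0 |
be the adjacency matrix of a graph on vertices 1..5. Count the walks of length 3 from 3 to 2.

3

The number of length-3 walks from vertex 3 to vertex 2 is entry (3,2) of M³, where M is the adjacency matrix.
M² = [[2, 1, 1, 0, 0], [1, 2, 0, 0, 1], [1, 0, 2, 1, 0], [0, 0, 1, 2, 1], [0, 1, 0, 1, 2]]
M³ = [[0, 1, 1, 3, 3], [1, 0, 3, 3, 1], [1, 3, 0, 1, 3], [3, 3, 1, 0, 1], [3, 1, 3, 1, 0]]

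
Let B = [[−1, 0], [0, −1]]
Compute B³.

B² = [[1, 0], [0, 1]]
B³ = [[−1, 0], [0, −1]]

[[−1, 0], [0, −1]]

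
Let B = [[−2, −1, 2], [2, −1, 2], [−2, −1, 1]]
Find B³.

B² = [[−2, 1, −4], [−10, −3, 4], [0, 2, −5]]
B³ = [[14, 5, −6], [6, 9, −22], [14, 3, −1]]

[[14, 5, −6], [6, 9, −22], [14, 3, −1]]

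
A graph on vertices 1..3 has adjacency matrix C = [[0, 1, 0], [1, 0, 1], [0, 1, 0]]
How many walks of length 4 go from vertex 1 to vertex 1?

2

The number of length-4 walks from vertex 1 to vertex 1 is entry (1,1) of C^4, where C is the adjacency matrix.
C^2 = [[1, 0, 1], [0, 2, 0], [1, 0, 1]]
C^3 = [[0, 2, 0], [2, 0, 2], [0, 2, 0]]
C^4 = [[2, 0, 2], [0, 4, 0], [2, 0, 2]]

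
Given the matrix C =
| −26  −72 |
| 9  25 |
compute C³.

[[−80, −216], [27, 73]]

tr C = −1 and det C = −2, so the characteristic polynomial is λ² − (−1)λ + (−2) with roots −2 and 1.
Eigenvectors give P = [[3, −8], [−1, 3]] with P⁻¹ = [[3, 8], [1, 3]], and C = P·diag(−2, 1)·P⁻¹.
Then C³ = P·diag(−8, 1)·P⁻¹ = [[−24, −8], [8, 3]] · [[3, 8], [1, 3]] = [[−80, −216], [27, 73]].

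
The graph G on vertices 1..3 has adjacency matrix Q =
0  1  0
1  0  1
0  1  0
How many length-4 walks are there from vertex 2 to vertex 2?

4

The number of length-4 walks from vertex 2 to vertex 2 is entry (2,2) of Q⁴, where Q is the adjacency matrix.
Q² = [[1, 0, 1], [0, 2, 0], [1, 0, 1]]
Q³ = [[0, 2, 0], [2, 0, 2], [0, 2, 0]]
Q⁴ = [[2, 0, 2], [0, 4, 0], [2, 0, 2]]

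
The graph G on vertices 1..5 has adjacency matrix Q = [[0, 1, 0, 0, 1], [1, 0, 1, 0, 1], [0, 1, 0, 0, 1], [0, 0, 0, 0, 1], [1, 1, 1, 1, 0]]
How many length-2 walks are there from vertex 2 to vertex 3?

1

The number of length-2 walks from vertex 2 to vertex 3 is entry (2,3) of Q^2, where Q is the adjacency matrix.
Q^2 = [[2, 1, 2, 1, 1], [1, 3, 1, 1, 2], [2, 1, 2, 1, 1], [1, 1, 1, 1, 0], [1, 2, 1, 0, 4]]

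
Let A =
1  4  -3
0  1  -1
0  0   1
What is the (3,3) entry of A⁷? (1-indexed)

1

A = I + N where N = [[0, 4, -3], [0, 0, -1], [0, 0, 0]] is strictly upper-triangular, so N³ = 0.
(I + N)⁷ = I + 7·N + 21·N² = [[1, 28, -105], [0, 1, -7], [0, 0, 1]].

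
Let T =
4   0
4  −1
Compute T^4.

[[256, 0], [204, 1]]

T^2 = [[16, 0], [12, 1]]
T^3 = [[64, 0], [52, −1]]
T^4 = [[256, 0], [204, 1]]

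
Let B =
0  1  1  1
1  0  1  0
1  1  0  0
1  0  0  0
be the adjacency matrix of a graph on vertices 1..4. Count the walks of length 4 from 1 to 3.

6

The number of length-4 walks from vertex 1 to vertex 3 is entry (1,3) of B^4, where B is the adjacency matrix.
B^2 = [[3, 1, 1, 0], [1, 2, 1, 1], [1, 1, 2, 1], [0, 1, 1, 1]]
B^3 = [[2, 4, 4, 3], [4, 2, 3, 1], [4, 3, 2, 1], [3, 1, 1, 0]]
B^4 = [[11, 6, 6, 2], [6, 7, 6, 4], [6, 6, 7, 4], [2, 4, 4, 3]]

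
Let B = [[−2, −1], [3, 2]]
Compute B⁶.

[[1, 0], [0, 1]]

B² = I (check: tr B = 0 and det B = −1), so B⁶ = I since 6 is even.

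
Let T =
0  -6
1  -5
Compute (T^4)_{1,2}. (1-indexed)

390

tr T = -5 and det T = 6, so the characteristic polynomial is λ² − (-5)λ + (6) with roots -2 and -3.
Eigenvectors give P = [[-3, -2], [-1, -1]] with P⁻¹ = [[-1, 2], [1, -3]], and T = P·diag(-2, -3)·P⁻¹.
Then T^4 = P·diag(16, 81)·P⁻¹ = [[-48, -162], [-16, -81]] · [[-1, 2], [1, -3]] = [[-114, 390], [-65, 211]].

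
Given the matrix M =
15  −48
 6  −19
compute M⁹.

tr M = −4 and det M = 3, so the characteristic polynomial is λ² − (−4)λ + (3) with roots −3 and −1.
Eigenvectors give P = [[−8, 3], [−3, 1]] with P⁻¹ = [[1, −3], [3, −8]], and M = P·diag(−3, −1)·P⁻¹.
Then M⁹ = P·diag(−19683, −1)·P⁻¹ = [[157464, −3], [59049, −1]] · [[1, −3], [3, −8]] = [[157455, −472368], [59046, −177139]].

[[157455, −472368], [59046, −177139]]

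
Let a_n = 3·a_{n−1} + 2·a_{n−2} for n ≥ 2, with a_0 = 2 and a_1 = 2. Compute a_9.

69842

With companion matrix C = [[3, 2], [1, 0]], [a_n, a_{n−1}]ᵀ = C·[a_{n−1}, a_{n−2}]ᵀ, so [a_9, a_8]ᵀ = C^8·[a_1, a_0]ᵀ.
C^8 = [[22363, 12558], [6279, 3526]], giving [a_9, a_8]ᵀ = [[69842], [19610]].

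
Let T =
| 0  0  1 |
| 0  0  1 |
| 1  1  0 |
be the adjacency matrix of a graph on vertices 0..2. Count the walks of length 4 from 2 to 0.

The number of length-4 walks from vertex 2 to vertex 0 is entry (2,0) of T⁴, where T is the adjacency matrix.
T² = [[1, 1, 0], [1, 1, 0], [0, 0, 2]]
T³ = [[0, 0, 2], [0, 0, 2], [2, 2, 0]]
T⁴ = [[2, 2, 0], [2, 2, 0], [0, 0, 4]]

0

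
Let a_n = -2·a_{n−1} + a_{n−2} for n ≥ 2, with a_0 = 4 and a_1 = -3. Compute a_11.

With companion matrix A = [[-2, 1], [1, 0]], [a_n, a_{n−1}]ᵀ = A·[a_{n−1}, a_{n−2}]ᵀ, so [a_11, a_10]ᵀ = A¹⁰·[a_1, a_0]ᵀ.
A¹⁰ = [[5741, -2378], [-2378, 985]], giving [a_11, a_10]ᵀ = [[-26735], [11074]].

-26735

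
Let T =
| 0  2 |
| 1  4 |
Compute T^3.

T^2 = [[2, 8], [4, 18]]
T^3 = [[8, 36], [18, 80]]

[[8, 36], [18, 80]]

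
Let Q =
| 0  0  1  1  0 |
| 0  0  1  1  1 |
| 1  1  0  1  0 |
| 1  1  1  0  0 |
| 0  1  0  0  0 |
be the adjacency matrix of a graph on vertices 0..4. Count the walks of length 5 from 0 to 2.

31

The number of length-5 walks from vertex 0 to vertex 2 is entry (0,2) of Q⁵, where Q is the adjacency matrix.
Q² = [[2, 2, 1, 1, 0], [2, 3, 1, 1, 0], [1, 1, 3, 2, 1], [1, 1, 2, 3, 1], [0, 0, 1, 1, 1]]
Q³ = [[2, 2, 5, 5, 2], [2, 2, 6, 6, 3], [5, 6, 4, 5, 1], [5, 6, 5, 4, 1], [2, 3, 1, 1, 0]]
Q⁴ = [[10, 12, 9, 9, 2], [12, 15, 10, 10, 2], [9, 10, 16, 15, 6], [9, 10, 15, 16, 6], [2, 2, 6, 6, 3]]
Q⁵ = [[18, 20, 31, 31, 12], [20, 22, 37, 37, 15], [31, 37, 34, 35, 10], [31, 37, 35, 34, 10], [12, 15, 10, 10, 2]]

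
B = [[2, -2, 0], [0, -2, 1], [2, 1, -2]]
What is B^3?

B^2 = [[4, 0, -2], [2, 5, -4], [0, -8, 5]]
B^3 = [[4, -10, 4], [-4, -18, 13], [10, 21, -18]]

[[4, -10, 4], [-4, -18, 13], [10, 21, -18]]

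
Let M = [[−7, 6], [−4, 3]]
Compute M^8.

[[19681, −19680], [13120, −13119]]

tr M = −4 and det M = 3, so the characteristic polynomial is λ² − (−4)λ + (3) with roots −1 and −3.
Eigenvectors give P = [[1, 3], [1, 2]] with P⁻¹ = [[−2, 3], [1, −1]], and M = P·diag(−1, −3)·P⁻¹.
Then M^8 = P·diag(1, 6561)·P⁻¹ = [[1, 19683], [1, 13122]] · [[−2, 3], [1, −1]] = [[19681, −19680], [13120, −13119]].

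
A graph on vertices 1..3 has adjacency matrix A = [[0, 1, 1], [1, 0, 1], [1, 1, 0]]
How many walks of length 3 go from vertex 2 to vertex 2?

2

The number of length-3 walks from vertex 2 to vertex 2 is entry (2,2) of A^3, where A is the adjacency matrix.
A^2 = [[2, 1, 1], [1, 2, 1], [1, 1, 2]]
A^3 = [[2, 3, 3], [3, 2, 3], [3, 3, 2]]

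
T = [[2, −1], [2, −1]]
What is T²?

[[2, −1], [2, −1]]

T² = T (a projection; rank 1, trace 1), so T² = T.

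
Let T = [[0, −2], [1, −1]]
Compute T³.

T² = [[−2, 2], [−1, −1]]
T³ = [[2, 2], [−1, 3]]

[[2, 2], [−1, 3]]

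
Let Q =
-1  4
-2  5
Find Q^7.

tr Q = 4 and det Q = 3, so the characteristic polynomial is λ² − (4)λ + (3) with roots 3 and 1.
Eigenvectors give P = [[1, 2], [1, 1]] with P⁻¹ = [[-1, 2], [1, -1]], and Q = P·diag(3, 1)·P⁻¹.
Then Q^7 = P·diag(2187, 1)·P⁻¹ = [[2187, 2], [2187, 1]] · [[-1, 2], [1, -1]] = [[-2185, 4372], [-2186, 4373]].

[[-2185, 4372], [-2186, 4373]]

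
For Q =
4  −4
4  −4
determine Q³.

Q² = [[0, 0], [0, 0]]
Q³ = [[0, 0], [0, 0]]

[[0, 0], [0, 0]]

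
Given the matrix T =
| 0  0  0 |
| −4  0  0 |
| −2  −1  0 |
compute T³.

T is strictly triangular, hence nilpotent: T³ = 0, so T³ = 0.

[[0, 0, 0], [0, 0, 0], [0, 0, 0]]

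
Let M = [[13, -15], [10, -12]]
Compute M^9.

[[60073, -60585], [40390, -40902]]

tr M = 1 and det M = -6, so the characteristic polynomial is λ² − (1)λ + (-6) with roots 3 and -2.
Eigenvectors give P = [[3, 1], [2, 1]] with P⁻¹ = [[1, -1], [-2, 3]], and M = P·diag(3, -2)·P⁻¹.
Then M^9 = P·diag(19683, -512)·P⁻¹ = [[59049, -512], [39366, -512]] · [[1, -1], [-2, 3]] = [[60073, -60585], [40390, -40902]].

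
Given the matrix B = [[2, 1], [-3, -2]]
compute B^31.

B² = I (check: tr B = 0 and det B = -1), so B^31 = B since 31 is odd.

[[2, 1], [-3, -2]]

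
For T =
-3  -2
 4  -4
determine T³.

[[53, -58], [116, 24]]

T² = [[1, 14], [-28, 8]]
T³ = [[53, -58], [116, 24]]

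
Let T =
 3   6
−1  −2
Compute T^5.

T² = T (a projection; rank 1, trace 1), so T^5 = T.

[[3, 6], [−1, −2]]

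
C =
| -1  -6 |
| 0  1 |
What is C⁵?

[[-1, -6], [0, 1]]

C² = I (check: tr C = 0 and det C = -1), so C⁵ = C since 5 is odd.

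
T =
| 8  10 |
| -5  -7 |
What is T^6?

[[1394, 1330], [-665, -601]]

tr T = 1 and det T = -6, so the characteristic polynomial is λ² − (1)λ + (-6) with roots 3 and -2.
Eigenvectors give P = [[2, -1], [-1, 1]] with P⁻¹ = [[1, 1], [1, 2]], and T = P·diag(3, -2)·P⁻¹.
Then T^6 = P·diag(729, 64)·P⁻¹ = [[1458, -64], [-729, 64]] · [[1, 1], [1, 2]] = [[1394, 1330], [-665, -601]].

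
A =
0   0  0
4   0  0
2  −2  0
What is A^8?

A is strictly triangular, hence nilpotent: A^3 = 0, so A^8 = 0.

[[0, 0, 0], [0, 0, 0], [0, 0, 0]]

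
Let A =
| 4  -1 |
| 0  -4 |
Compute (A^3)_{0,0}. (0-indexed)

64

A^2 = [[16, 0], [0, 16]]
A^3 = [[64, -16], [0, -64]]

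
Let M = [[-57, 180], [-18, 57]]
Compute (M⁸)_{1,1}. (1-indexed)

6561

tr M = 0 and det M = -9, so the characteristic polynomial is λ² − (0)λ + (-9) with roots 3 and -3.
Eigenvectors give P = [[3, 10], [1, 3]] with P⁻¹ = [[-3, 10], [1, -3]], and M = P·diag(3, -3)·P⁻¹.
Then M⁸ = P·diag(6561, 6561)·P⁻¹ = [[19683, 65610], [6561, 19683]] · [[-3, 10], [1, -3]] = [[6561, 0], [0, 6561]].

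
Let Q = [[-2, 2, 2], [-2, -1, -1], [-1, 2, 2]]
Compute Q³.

Q² = [[-2, -2, -2], [7, -5, -5], [-4, 0, 0]]
Q³ = [[10, -6, -6], [1, 9, 9], [8, -8, -8]]

[[10, -6, -6], [1, 9, 9], [8, -8, -8]]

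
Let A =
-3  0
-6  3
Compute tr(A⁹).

0

tr A = 0 and det A = -9, so the characteristic polynomial is λ² − (0)λ + (-9) with roots -3 and 3.
Eigenvectors give P = [[1, 0], [1, -1]] with P⁻¹ = [[1, 0], [1, -1]], and A = P·diag(-3, 3)·P⁻¹.
Then A⁹ = P·diag(-19683, 19683)·P⁻¹ = [[-19683, 0], [-19683, -19683]] · [[1, 0], [1, -1]] = [[-19683, 0], [-39366, 19683]].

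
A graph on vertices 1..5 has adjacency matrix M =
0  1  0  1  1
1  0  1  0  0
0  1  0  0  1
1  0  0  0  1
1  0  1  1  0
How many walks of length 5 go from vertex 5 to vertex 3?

26

The number of length-5 walks from vertex 5 to vertex 3 is entry (5,3) of M⁵, where M is the adjacency matrix.
M² = [[3, 0, 2, 1, 1], [0, 2, 0, 1, 2], [2, 0, 2, 1, 0], [1, 1, 1, 2, 1], [1, 2, 0, 1, 3]]
M³ = [[2, 5, 1, 4, 6], [5, 0, 4, 2, 1], [1, 4, 0, 2, 5], [4, 2, 2, 2, 4], [6, 1, 5, 4, 2]]
M⁴ = [[15, 3, 11, 8, 7], [3, 9, 1, 6, 11], [11, 1, 9, 6, 3], [8, 6, 6, 8, 8], [7, 11, 3, 8, 15]]
M⁵ = [[18, 26, 10, 22, 34], [26, 4, 20, 14, 10], [10, 20, 4, 14, 26], [22, 14, 14, 16, 22], [34, 10, 26, 22, 18]]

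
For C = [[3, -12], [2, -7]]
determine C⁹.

[[39363, -118092], [19682, -59047]]

tr C = -4 and det C = 3, so the characteristic polynomial is λ² − (-4)λ + (3) with roots -3 and -1.
Eigenvectors give P = [[2, 3], [1, 1]] with P⁻¹ = [[-1, 3], [1, -2]], and C = P·diag(-3, -1)·P⁻¹.
Then C⁹ = P·diag(-19683, -1)·P⁻¹ = [[-39366, -3], [-19683, -1]] · [[-1, 3], [1, -2]] = [[39363, -118092], [19682, -59047]].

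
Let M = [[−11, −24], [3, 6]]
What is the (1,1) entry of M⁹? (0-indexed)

152856

tr M = −5 and det M = 6, so the characteristic polynomial is λ² − (−5)λ + (6) with roots −3 and −2.
Eigenvectors give P = [[3, 8], [−1, −3]] with P⁻¹ = [[3, 8], [−1, −3]], and M = P·diag(−3, −2)·P⁻¹.
Then M⁹ = P·diag(−19683, −512)·P⁻¹ = [[−59049, −4096], [19683, 1536]] · [[3, 8], [−1, −3]] = [[−173051, −460104], [57513, 152856]].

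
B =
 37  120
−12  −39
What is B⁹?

tr B = −2 and det B = −3, so the characteristic polynomial is λ² − (−2)λ + (−3) with roots −3 and 1.
Eigenvectors give P = [[3, 10], [−1, −3]] with P⁻¹ = [[−3, −10], [1, 3]], and B = P·diag(−3, 1)·P⁻¹.
Then B⁹ = P·diag(−19683, 1)·P⁻¹ = [[−59049, 10], [19683, −3]] · [[−3, −10], [1, 3]] = [[177157, 590520], [−59052, −196839]].

[[177157, 590520], [−59052, −196839]]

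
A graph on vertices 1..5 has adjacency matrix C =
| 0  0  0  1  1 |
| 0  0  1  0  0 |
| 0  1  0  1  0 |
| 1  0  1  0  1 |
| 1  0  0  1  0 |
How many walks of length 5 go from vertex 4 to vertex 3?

The number of length-5 walks from vertex 4 to vertex 3 is entry (4,3) of C^5, where C is the adjacency matrix.
C^2 = [[2, 0, 1, 1, 1], [0, 1, 0, 1, 0], [1, 0, 2, 0, 1], [1, 1, 0, 3, 1], [1, 0, 1, 1, 2]]
C^3 = [[2, 1, 1, 4, 3], [1, 0, 2, 0, 1], [1, 2, 0, 4, 1], [4, 0, 4, 2, 4], [3, 1, 1, 4, 2]]
C^4 = [[7, 1, 5, 6, 6], [1, 2, 0, 4, 1], [5, 0, 6, 2, 5], [6, 4, 2, 12, 6], [6, 1, 5, 6, 7]]
C^5 = [[12, 5, 7, 18, 13], [5, 0, 6, 2, 5], [7, 6, 2, 16, 7], [18, 2, 16, 14, 18], [13, 5, 7, 18, 12]]

16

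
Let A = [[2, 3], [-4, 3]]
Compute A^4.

[[-236, -165], [220, -291]]

A^2 = [[-8, 15], [-20, -3]]
A^3 = [[-76, 21], [-28, -69]]
A^4 = [[-236, -165], [220, -291]]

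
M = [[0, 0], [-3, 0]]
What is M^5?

M is strictly triangular, hence nilpotent: M^2 = 0, so M^5 = 0.

[[0, 0], [0, 0]]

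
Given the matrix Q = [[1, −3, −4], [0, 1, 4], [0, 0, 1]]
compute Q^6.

Q = I + N where N = [[0, −3, −4], [0, 0, 4], [0, 0, 0]] is strictly upper-triangular, so N^3 = 0.
(I + N)^6 = I + 6·N + 15·N^2 = [[1, −18, −204], [0, 1, 24], [0, 0, 1]].

[[1, −18, −204], [0, 1, 24], [0, 0, 1]]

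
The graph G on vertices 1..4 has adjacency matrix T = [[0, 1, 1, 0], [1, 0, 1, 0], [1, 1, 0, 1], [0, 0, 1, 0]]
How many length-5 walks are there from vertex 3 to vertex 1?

The number of length-5 walks from vertex 3 to vertex 1 is entry (3,1) of T⁵, where T is the adjacency matrix.
T² = [[2, 1, 1, 1], [1, 2, 1, 1], [1, 1, 3, 0], [1, 1, 0, 1]]
T³ = [[2, 3, 4, 1], [3, 2, 4, 1], [4, 4, 2, 3], [1, 1, 3, 0]]
T⁴ = [[7, 6, 6, 4], [6, 7, 6, 4], [6, 6, 11, 2], [4, 4, 2, 3]]
T⁵ = [[12, 13, 17, 6], [13, 12, 17, 6], [17, 17, 14, 11], [6, 6, 11, 2]]

17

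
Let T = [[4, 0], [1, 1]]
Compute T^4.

[[256, 0], [85, 1]]

T^2 = [[16, 0], [5, 1]]
T^3 = [[64, 0], [21, 1]]
T^4 = [[256, 0], [85, 1]]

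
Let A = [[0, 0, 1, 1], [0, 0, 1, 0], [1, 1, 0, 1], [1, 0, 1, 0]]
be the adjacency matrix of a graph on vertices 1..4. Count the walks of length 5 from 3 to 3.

The number of length-5 walks from vertex 3 to vertex 3 is entry (3,3) of A^5, where A is the adjacency matrix.
A^2 = [[2, 1, 1, 1], [1, 1, 0, 1], [1, 0, 3, 1], [1, 1, 1, 2]]
A^3 = [[2, 1, 4, 3], [1, 0, 3, 1], [4, 3, 2, 4], [3, 1, 4, 2]]
A^4 = [[7, 4, 6, 6], [4, 3, 2, 4], [6, 2, 11, 6], [6, 4, 6, 7]]
A^5 = [[12, 6, 17, 13], [6, 2, 11, 6], [17, 11, 14, 17], [13, 6, 17, 12]]

14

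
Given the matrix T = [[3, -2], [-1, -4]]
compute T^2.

[[11, 2], [1, 18]]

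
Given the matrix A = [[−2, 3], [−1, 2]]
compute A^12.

[[1, 0], [0, 1]]

A² = I (check: tr A = 0 and det A = −1), so A^12 = I since 12 is even.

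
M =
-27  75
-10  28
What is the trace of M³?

tr M = 1 and det M = -6, so the characteristic polynomial is λ² − (1)λ + (-6) with roots -2 and 3.
Eigenvectors give P = [[-3, 5], [-1, 2]] with P⁻¹ = [[-2, 5], [-1, 3]], and M = P·diag(-2, 3)·P⁻¹.
Then M³ = P·diag(-8, 27)·P⁻¹ = [[24, 135], [8, 54]] · [[-2, 5], [-1, 3]] = [[-183, 525], [-70, 202]].

19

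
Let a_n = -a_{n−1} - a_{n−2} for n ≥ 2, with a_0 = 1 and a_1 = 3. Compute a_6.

1

With companion matrix M = [[-1, -1], [1, 0]], [a_n, a_{n−1}]ᵀ = M·[a_{n−1}, a_{n−2}]ᵀ, so [a_6, a_5]ᵀ = M^5·[a_1, a_0]ᵀ.
M^5 = [[0, 1], [-1, -1]], giving [a_6, a_5]ᵀ = [[1], [-4]].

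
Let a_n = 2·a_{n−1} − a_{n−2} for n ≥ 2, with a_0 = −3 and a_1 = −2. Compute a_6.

3

With companion matrix Q = [[2, −1], [1, 0]], [a_n, a_{n−1}]ᵀ = Q·[a_{n−1}, a_{n−2}]ᵀ, so [a_6, a_5]ᵀ = Q⁵·[a_1, a_0]ᵀ.
Q⁵ = [[6, −5], [5, −4]], giving [a_6, a_5]ᵀ = [[3], [2]].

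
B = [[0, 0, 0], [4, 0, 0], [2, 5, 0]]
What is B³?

B is strictly triangular, hence nilpotent: B³ = 0, so B³ = 0.

[[0, 0, 0], [0, 0, 0], [0, 0, 0]]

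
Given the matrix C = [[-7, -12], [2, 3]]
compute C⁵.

[[-727, -1452], [242, 483]]

tr C = -4 and det C = 3, so the characteristic polynomial is λ² − (-4)λ + (3) with roots -3 and -1.
Eigenvectors give P = [[-3, -2], [1, 1]] with P⁻¹ = [[-1, -2], [1, 3]], and C = P·diag(-3, -1)·P⁻¹.
Then C⁵ = P·diag(-243, -1)·P⁻¹ = [[729, 2], [-243, -1]] · [[-1, -2], [1, 3]] = [[-727, -1452], [242, 483]].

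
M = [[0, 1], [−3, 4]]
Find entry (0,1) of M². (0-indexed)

4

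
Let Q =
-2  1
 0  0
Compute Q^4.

Q^2 = [[4, -2], [0, 0]]
Q^3 = [[-8, 4], [0, 0]]
Q^4 = [[16, -8], [0, 0]]

[[16, -8], [0, 0]]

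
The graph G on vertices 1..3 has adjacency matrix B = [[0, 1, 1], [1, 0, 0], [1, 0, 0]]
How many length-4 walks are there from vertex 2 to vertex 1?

0

The number of length-4 walks from vertex 2 to vertex 1 is entry (2,1) of B⁴, where B is the adjacency matrix.
B² = [[2, 0, 0], [0, 1, 1], [0, 1, 1]]
B³ = [[0, 2, 2], [2, 0, 0], [2, 0, 0]]
B⁴ = [[4, 0, 0], [0, 2, 2], [0, 2, 2]]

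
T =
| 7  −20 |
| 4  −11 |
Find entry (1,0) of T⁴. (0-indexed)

−160

tr T = −4 and det T = 3, so the characteristic polynomial is λ² − (−4)λ + (3) with roots −1 and −3.
Eigenvectors give P = [[5, 2], [2, 1]] with P⁻¹ = [[1, −2], [−2, 5]], and T = P·diag(−1, −3)·P⁻¹.
Then T⁴ = P·diag(1, 81)·P⁻¹ = [[5, 162], [2, 81]] · [[1, −2], [−2, 5]] = [[−319, 800], [−160, 401]].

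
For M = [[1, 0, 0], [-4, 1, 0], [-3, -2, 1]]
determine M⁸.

M = I + N where N = [[0, 0, 0], [-4, 0, 0], [-3, -2, 0]] is strictly lower-triangular, so N³ = 0.
(I + N)⁸ = I + 8·N + 28·N² = [[1, 0, 0], [-32, 1, 0], [200, -16, 1]].

[[1, 0, 0], [-32, 1, 0], [200, -16, 1]]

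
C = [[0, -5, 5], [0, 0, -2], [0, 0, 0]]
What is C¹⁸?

C is strictly triangular, hence nilpotent: C³ = 0, so C¹⁸ = 0.

[[0, 0, 0], [0, 0, 0], [0, 0, 0]]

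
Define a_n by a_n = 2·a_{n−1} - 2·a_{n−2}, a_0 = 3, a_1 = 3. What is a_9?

48

With companion matrix C = [[2, -2], [1, 0]], [a_n, a_{n−1}]ᵀ = C·[a_{n−1}, a_{n−2}]ᵀ, so [a_9, a_8]ᵀ = C⁸·[a_1, a_0]ᵀ.
C⁸ = [[16, 0], [0, 16]], giving [a_9, a_8]ᵀ = [[48], [48]].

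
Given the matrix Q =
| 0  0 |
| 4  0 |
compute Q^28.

Q is strictly triangular, hence nilpotent: Q^2 = 0, so Q^28 = 0.

[[0, 0], [0, 0]]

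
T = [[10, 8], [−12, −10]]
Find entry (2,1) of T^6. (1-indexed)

0

tr T = 0 and det T = −4, so the characteristic polynomial is λ² − (0)λ + (−4) with roots 2 and −2.
Eigenvectors give P = [[−1, −2], [1, 3]] with P⁻¹ = [[−3, −2], [1, 1]], and T = P·diag(2, −2)·P⁻¹.
Then T^6 = P·diag(64, 64)·P⁻¹ = [[−64, −128], [64, 192]] · [[−3, −2], [1, 1]] = [[64, 0], [0, 64]].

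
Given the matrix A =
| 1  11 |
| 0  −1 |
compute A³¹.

[[1, 11], [0, −1]]

A² = I (check: tr A = 0 and det A = −1), so A³¹ = A since 31 is odd.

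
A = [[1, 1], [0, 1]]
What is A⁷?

A = I + N where N = [[0, 1], [0, 0]] is strictly upper-triangular, so N² = 0.
(I + N)⁷ = I + 7·N = [[1, 7], [0, 1]].

[[1, 7], [0, 1]]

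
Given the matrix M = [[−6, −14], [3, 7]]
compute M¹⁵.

[[−6, −14], [3, 7]]

M² = M (a projection; rank 1, trace 1), so M¹⁵ = M.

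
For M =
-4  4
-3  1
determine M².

[[4, -12], [9, -11]]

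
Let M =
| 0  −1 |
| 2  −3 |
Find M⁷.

[[126, −127], [254, −255]]

tr M = −3 and det M = 2, so the characteristic polynomial is λ² − (−3)λ + (2) with roots −2 and −1.
Eigenvectors give P = [[1, 1], [2, 1]] with P⁻¹ = [[−1, 1], [2, −1]], and M = P·diag(−2, −1)·P⁻¹.
Then M⁷ = P·diag(−128, −1)·P⁻¹ = [[−128, −1], [−256, −1]] · [[−1, 1], [2, −1]] = [[126, −127], [254, −255]].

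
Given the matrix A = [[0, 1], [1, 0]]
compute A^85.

A² = I (check: tr A = 0 and det A = −1), so A^85 = A since 85 is odd.

[[0, 1], [1, 0]]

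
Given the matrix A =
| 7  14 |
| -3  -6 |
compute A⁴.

[[7, 14], [-3, -6]]

A² = A (a projection; rank 1, trace 1), so A⁴ = A.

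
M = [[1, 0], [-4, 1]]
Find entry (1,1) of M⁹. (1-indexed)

M = I + N where N = [[0, 0], [-4, 0]] is strictly lower-triangular, so N² = 0.
(I + N)⁹ = I + 9·N = [[1, 0], [-36, 1]].

1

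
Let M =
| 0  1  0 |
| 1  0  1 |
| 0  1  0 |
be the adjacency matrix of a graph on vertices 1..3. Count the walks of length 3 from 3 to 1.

0

The number of length-3 walks from vertex 3 to vertex 1 is entry (3,1) of M^3, where M is the adjacency matrix.
M^2 = [[1, 0, 1], [0, 2, 0], [1, 0, 1]]
M^3 = [[0, 2, 0], [2, 0, 2], [0, 2, 0]]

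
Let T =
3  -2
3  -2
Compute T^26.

[[3, -2], [3, -2]]

T² = T (a projection; rank 1, trace 1), so T^26 = T.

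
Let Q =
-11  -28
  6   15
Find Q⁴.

[[-479, -1120], [240, 561]]

tr Q = 4 and det Q = 3, so the characteristic polynomial is λ² − (4)λ + (3) with roots 3 and 1.
Eigenvectors give P = [[-2, 7], [1, -3]] with P⁻¹ = [[3, 7], [1, 2]], and Q = P·diag(3, 1)·P⁻¹.
Then Q⁴ = P·diag(81, 1)·P⁻¹ = [[-162, 7], [81, -3]] · [[3, 7], [1, 2]] = [[-479, -1120], [240, 561]].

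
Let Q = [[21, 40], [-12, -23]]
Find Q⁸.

[[-32799, -65600], [19680, 39361]]

tr Q = -2 and det Q = -3, so the characteristic polynomial is λ² − (-2)λ + (-3) with roots -3 and 1.
Eigenvectors give P = [[-5, -2], [3, 1]] with P⁻¹ = [[1, 2], [-3, -5]], and Q = P·diag(-3, 1)·P⁻¹.
Then Q⁸ = P·diag(6561, 1)·P⁻¹ = [[-32805, -2], [19683, 1]] · [[1, 2], [-3, -5]] = [[-32799, -65600], [19680, 39361]].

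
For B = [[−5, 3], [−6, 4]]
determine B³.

tr B = −1 and det B = −2, so the characteristic polynomial is λ² − (−1)λ + (−2) with roots 1 and −2.
Eigenvectors give P = [[1, 1], [2, 1]] with P⁻¹ = [[−1, 1], [2, −1]], and B = P·diag(1, −2)·P⁻¹.
Then B³ = P·diag(1, −8)·P⁻¹ = [[1, −8], [2, −8]] · [[−1, 1], [2, −1]] = [[−17, 9], [−18, 10]].

[[−17, 9], [−18, 10]]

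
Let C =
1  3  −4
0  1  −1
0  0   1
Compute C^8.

C = I + N where N = [[0, 3, −4], [0, 0, −1], [0, 0, 0]] is strictly upper-triangular, so N^3 = 0.
(I + N)^8 = I + 8·N + 28·N^2 = [[1, 24, −116], [0, 1, −8], [0, 0, 1]].

[[1, 24, −116], [0, 1, −8], [0, 0, 1]]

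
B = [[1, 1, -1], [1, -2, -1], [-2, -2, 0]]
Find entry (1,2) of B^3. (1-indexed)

B^2 = [[4, 1, -2], [1, 7, 1], [-4, 2, 4]]
B^3 = [[9, 6, -5], [6, -15, -8], [-10, -16, 2]]

6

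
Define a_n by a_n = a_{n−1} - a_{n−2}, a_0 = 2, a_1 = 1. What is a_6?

With companion matrix B = [[1, -1], [1, 0]], [a_n, a_{n−1}]ᵀ = B·[a_{n−1}, a_{n−2}]ᵀ, so [a_6, a_5]ᵀ = B⁵·[a_1, a_0]ᵀ.
B⁵ = [[0, 1], [-1, 1]], giving [a_6, a_5]ᵀ = [[2], [1]].

2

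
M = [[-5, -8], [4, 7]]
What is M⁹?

tr M = 2 and det M = -3, so the characteristic polynomial is λ² − (2)λ + (-3) with roots 3 and -1.
Eigenvectors give P = [[-1, 2], [1, -1]] with P⁻¹ = [[1, 2], [1, 1]], and M = P·diag(3, -1)·P⁻¹.
Then M⁹ = P·diag(19683, -1)·P⁻¹ = [[-19683, -2], [19683, 1]] · [[1, 2], [1, 1]] = [[-19685, -39368], [19684, 39367]].

[[-19685, -39368], [19684, 39367]]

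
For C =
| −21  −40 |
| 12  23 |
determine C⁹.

tr C = 2 and det C = −3, so the characteristic polynomial is λ² − (2)λ + (−3) with roots −1 and 3.
Eigenvectors give P = [[2, −5], [−1, 3]] with P⁻¹ = [[3, 5], [1, 2]], and C = P·diag(−1, 3)·P⁻¹.
Then C⁹ = P·diag(−1, 19683)·P⁻¹ = [[−2, −98415], [1, 59049]] · [[3, 5], [1, 2]] = [[−98421, −196840], [59052, 118103]].

[[−98421, −196840], [59052, 118103]]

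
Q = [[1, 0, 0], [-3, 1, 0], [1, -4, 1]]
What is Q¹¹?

[[1, 0, 0], [-33, 1, 0], [671, -44, 1]]

Q = I + N where N = [[0, 0, 0], [-3, 0, 0], [1, -4, 0]] is strictly lower-triangular, so N³ = 0.
(I + N)¹¹ = I + 11·N + 55·N² = [[1, 0, 0], [-33, 1, 0], [671, -44, 1]].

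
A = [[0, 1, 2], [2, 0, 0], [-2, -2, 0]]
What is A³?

A² = [[-2, -4, 0], [0, 2, 4], [-4, -2, -4]]
A³ = [[-8, -2, -4], [-4, -8, 0], [4, 4, -8]]

[[-8, -2, -4], [-4, -8, 0], [4, 4, -8]]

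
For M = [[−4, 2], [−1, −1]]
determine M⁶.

[[1394, −1330], [665, −601]]

tr M = −5 and det M = 6, so the characteristic polynomial is λ² − (−5)λ + (6) with roots −3 and −2.
Eigenvectors give P = [[−2, 1], [−1, 1]] with P⁻¹ = [[−1, 1], [−1, 2]], and M = P·diag(−3, −2)·P⁻¹.
Then M⁶ = P·diag(729, 64)·P⁻¹ = [[−1458, 64], [−729, 64]] · [[−1, 1], [−1, 2]] = [[1394, −1330], [665, −601]].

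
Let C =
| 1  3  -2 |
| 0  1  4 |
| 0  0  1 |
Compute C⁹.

[[1, 27, 414], [0, 1, 36], [0, 0, 1]]

C = I + N where N = [[0, 3, -2], [0, 0, 4], [0, 0, 0]] is strictly upper-triangular, so N³ = 0.
(I + N)⁹ = I + 9·N + 36·N² = [[1, 27, 414], [0, 1, 36], [0, 0, 1]].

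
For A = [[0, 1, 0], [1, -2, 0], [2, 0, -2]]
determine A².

[[1, -2, 0], [-2, 5, 0], [-4, 2, 4]]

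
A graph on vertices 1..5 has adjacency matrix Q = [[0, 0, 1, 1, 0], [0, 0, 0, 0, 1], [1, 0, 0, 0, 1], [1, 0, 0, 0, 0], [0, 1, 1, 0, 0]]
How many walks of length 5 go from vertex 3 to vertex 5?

9

The number of length-5 walks from vertex 3 to vertex 5 is entry (3,5) of Q⁵, where Q is the adjacency matrix.
Q² = [[2, 0, 0, 0, 1], [0, 1, 1, 0, 0], [0, 1, 2, 1, 0], [0, 0, 1, 1, 0], [1, 0, 0, 0, 2]]
Q³ = [[0, 1, 3, 2, 0], [1, 0, 0, 0, 2], [3, 0, 0, 0, 3], [2, 0, 0, 0, 1], [0, 2, 3, 1, 0]]
Q⁴ = [[5, 0, 0, 0, 4], [0, 2, 3, 1, 0], [0, 3, 6, 3, 0], [0, 1, 3, 2, 0], [4, 0, 0, 0, 5]]
Q⁵ = [[0, 4, 9, 5, 0], [4, 0, 0, 0, 5], [9, 0, 0, 0, 9], [5, 0, 0, 0, 4], [0, 5, 9, 4, 0]]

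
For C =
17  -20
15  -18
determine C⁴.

[[-179, 260], [-195, 276]]

tr C = -1 and det C = -6, so the characteristic polynomial is λ² − (-1)λ + (-6) with roots 2 and -3.
Eigenvectors give P = [[4, 1], [3, 1]] with P⁻¹ = [[1, -1], [-3, 4]], and C = P·diag(2, -3)·P⁻¹.
Then C⁴ = P·diag(16, 81)·P⁻¹ = [[64, 81], [48, 81]] · [[1, -1], [-3, 4]] = [[-179, 260], [-195, 276]].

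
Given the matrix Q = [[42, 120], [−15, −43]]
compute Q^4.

[[−504, −1560], [195, 601]]

tr Q = −1 and det Q = −6, so the characteristic polynomial is λ² − (−1)λ + (−6) with roots 2 and −3.
Eigenvectors give P = [[−3, −8], [1, 3]] with P⁻¹ = [[−3, −8], [1, 3]], and Q = P·diag(2, −3)·P⁻¹.
Then Q^4 = P·diag(16, 81)·P⁻¹ = [[−48, −648], [16, 243]] · [[−3, −8], [1, 3]] = [[−504, −1560], [195, 601]].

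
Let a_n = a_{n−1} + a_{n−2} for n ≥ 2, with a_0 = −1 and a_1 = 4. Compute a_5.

With companion matrix C = [[1, 1], [1, 0]], [a_n, a_{n−1}]ᵀ = C·[a_{n−1}, a_{n−2}]ᵀ, so [a_5, a_4]ᵀ = C⁴·[a_1, a_0]ᵀ.
C⁴ = [[5, 3], [3, 2]], giving [a_5, a_4]ᵀ = [[17], [10]].

17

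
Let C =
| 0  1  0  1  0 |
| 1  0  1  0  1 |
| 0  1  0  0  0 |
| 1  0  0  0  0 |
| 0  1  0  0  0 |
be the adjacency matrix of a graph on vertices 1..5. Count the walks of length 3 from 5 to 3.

0

The number of length-3 walks from vertex 5 to vertex 3 is entry (5,3) of C³, where C is the adjacency matrix.
C² = [[2, 0, 1, 0, 1], [0, 3, 0, 1, 0], [1, 0, 1, 0, 1], [0, 1, 0, 1, 0], [1, 0, 1, 0, 1]]
C³ = [[0, 4, 0, 2, 0], [4, 0, 3, 0, 3], [0, 3, 0, 1, 0], [2, 0, 1, 0, 1], [0, 3, 0, 1, 0]]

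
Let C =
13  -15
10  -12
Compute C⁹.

[[60073, -60585], [40390, -40902]]

tr C = 1 and det C = -6, so the characteristic polynomial is λ² − (1)λ + (-6) with roots 3 and -2.
Eigenvectors give P = [[3, 1], [2, 1]] with P⁻¹ = [[1, -1], [-2, 3]], and C = P·diag(3, -2)·P⁻¹.
Then C⁹ = P·diag(19683, -512)·P⁻¹ = [[59049, -512], [39366, -512]] · [[1, -1], [-2, 3]] = [[60073, -60585], [40390, -40902]].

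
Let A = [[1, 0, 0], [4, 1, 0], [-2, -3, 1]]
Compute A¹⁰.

A = I + N where N = [[0, 0, 0], [4, 0, 0], [-2, -3, 0]] is strictly lower-triangular, so N³ = 0.
(I + N)¹⁰ = I + 10·N + 45·N² = [[1, 0, 0], [40, 1, 0], [-560, -30, 1]].

[[1, 0, 0], [40, 1, 0], [-560, -30, 1]]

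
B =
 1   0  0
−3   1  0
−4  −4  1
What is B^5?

B = I + N where N = [[0, 0, 0], [−3, 0, 0], [−4, −4, 0]] is strictly lower-triangular, so N^3 = 0.
(I + N)^5 = I + 5·N + 10·N^2 = [[1, 0, 0], [−15, 1, 0], [100, −20, 1]].

[[1, 0, 0], [−15, 1, 0], [100, −20, 1]]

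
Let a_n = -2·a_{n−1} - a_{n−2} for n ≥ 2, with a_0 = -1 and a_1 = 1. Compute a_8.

With companion matrix A = [[-2, -1], [1, 0]], [a_n, a_{n−1}]ᵀ = A·[a_{n−1}, a_{n−2}]ᵀ, so [a_8, a_7]ᵀ = A⁷·[a_1, a_0]ᵀ.
A⁷ = [[-8, -7], [7, 6]], giving [a_8, a_7]ᵀ = [[-1], [1]].

-1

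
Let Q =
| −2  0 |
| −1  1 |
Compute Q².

[[4, 0], [1, 1]]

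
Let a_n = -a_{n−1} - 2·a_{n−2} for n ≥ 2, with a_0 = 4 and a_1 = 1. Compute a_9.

-41

With companion matrix T = [[-1, -2], [1, 0]], [a_n, a_{n−1}]ᵀ = T·[a_{n−1}, a_{n−2}]ᵀ, so [a_9, a_8]ᵀ = T⁸·[a_1, a_0]ᵀ.
T⁸ = [[-17, -6], [3, -14]], giving [a_9, a_8]ᵀ = [[-41], [-53]].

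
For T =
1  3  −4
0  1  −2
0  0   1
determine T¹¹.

[[1, 33, −374], [0, 1, −22], [0, 0, 1]]

T = I + N where N = [[0, 3, −4], [0, 0, −2], [0, 0, 0]] is strictly upper-triangular, so N³ = 0.
(I + N)¹¹ = I + 11·N + 55·N² = [[1, 33, −374], [0, 1, −22], [0, 0, 1]].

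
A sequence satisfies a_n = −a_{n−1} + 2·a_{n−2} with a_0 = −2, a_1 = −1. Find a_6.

With companion matrix C = [[−1, 2], [1, 0]], [a_n, a_{n−1}]ᵀ = C·[a_{n−1}, a_{n−2}]ᵀ, so [a_6, a_5]ᵀ = C^5·[a_1, a_0]ᵀ.
C^5 = [[−21, 22], [11, −10]], giving [a_6, a_5]ᵀ = [[−23], [9]].

−23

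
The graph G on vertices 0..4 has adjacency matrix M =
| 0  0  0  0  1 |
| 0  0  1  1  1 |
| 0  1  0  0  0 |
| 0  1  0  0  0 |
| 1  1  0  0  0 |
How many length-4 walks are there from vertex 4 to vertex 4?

6

The number of length-4 walks from vertex 4 to vertex 4 is entry (4,4) of M⁴, where M is the adjacency matrix.
M² = [[1, 1, 0, 0, 0], [1, 3, 0, 0, 0], [0, 0, 1, 1, 1], [0, 0, 1, 1, 1], [0, 0, 1, 1, 2]]
M³ = [[0, 0, 1, 1, 2], [0, 0, 3, 3, 4], [1, 3, 0, 0, 0], [1, 3, 0, 0, 0], [2, 4, 0, 0, 0]]
M⁴ = [[2, 4, 0, 0, 0], [4, 10, 0, 0, 0], [0, 0, 3, 3, 4], [0, 0, 3, 3, 4], [0, 0, 4, 4, 6]]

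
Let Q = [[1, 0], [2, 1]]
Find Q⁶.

[[1, 0], [12, 1]]

Q = I + N where N = [[0, 0], [2, 0]] is strictly lower-triangular, so N² = 0.
(I + N)⁶ = I + 6·N = [[1, 0], [12, 1]].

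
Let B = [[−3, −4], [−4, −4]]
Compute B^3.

B^2 = [[25, 28], [28, 32]]
B^3 = [[−187, −212], [−212, −240]]

[[−187, −212], [−212, −240]]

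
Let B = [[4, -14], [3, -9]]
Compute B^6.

tr B = -5 and det B = 6, so the characteristic polynomial is λ² − (-5)λ + (6) with roots -2 and -3.
Eigenvectors give P = [[-7, 2], [-3, 1]] with P⁻¹ = [[-1, 2], [-3, 7]], and B = P·diag(-2, -3)·P⁻¹.
Then B^6 = P·diag(64, 729)·P⁻¹ = [[-448, 1458], [-192, 729]] · [[-1, 2], [-3, 7]] = [[-3926, 9310], [-1995, 4719]].

[[-3926, 9310], [-1995, 4719]]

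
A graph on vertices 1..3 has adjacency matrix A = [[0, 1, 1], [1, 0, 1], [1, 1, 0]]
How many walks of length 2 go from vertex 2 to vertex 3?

The number of length-2 walks from vertex 2 to vertex 3 is entry (2,3) of A², where A is the adjacency matrix.
A² = [[2, 1, 1], [1, 2, 1], [1, 1, 2]]

1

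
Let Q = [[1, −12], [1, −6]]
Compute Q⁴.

[[−179, 780], [−65, 276]]

tr Q = −5 and det Q = 6, so the characteristic polynomial is λ² − (−5)λ + (6) with roots −3 and −2.
Eigenvectors give P = [[3, 4], [1, 1]] with P⁻¹ = [[−1, 4], [1, −3]], and Q = P·diag(−3, −2)·P⁻¹.
Then Q⁴ = P·diag(81, 16)·P⁻¹ = [[243, 64], [81, 16]] · [[−1, 4], [1, −3]] = [[−179, 780], [−65, 276]].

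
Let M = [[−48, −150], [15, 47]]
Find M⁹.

tr M = −1 and det M = −6, so the characteristic polynomial is λ² − (−1)λ + (−6) with roots −3 and 2.
Eigenvectors give P = [[10, −3], [−3, 1]] with P⁻¹ = [[1, 3], [3, 10]], and M = P·diag(−3, 2)·P⁻¹.
Then M⁹ = P·diag(−19683, 512)·P⁻¹ = [[−196830, −1536], [59049, 512]] · [[1, 3], [3, 10]] = [[−201438, −605850], [60585, 182267]].

[[−201438, −605850], [60585, 182267]]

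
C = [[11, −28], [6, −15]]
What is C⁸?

tr C = −4 and det C = 3, so the characteristic polynomial is λ² − (−4)λ + (3) with roots −3 and −1.
Eigenvectors give P = [[−2, 7], [−1, 3]] with P⁻¹ = [[3, −7], [1, −2]], and C = P·diag(−3, −1)·P⁻¹.
Then C⁸ = P·diag(6561, 1)·P⁻¹ = [[−13122, 7], [−6561, 3]] · [[3, −7], [1, −2]] = [[−39359, 91840], [−19680, 45921]].

[[−39359, 91840], [−19680, 45921]]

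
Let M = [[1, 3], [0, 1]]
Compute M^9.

M = I + N where N = [[0, 3], [0, 0]] is strictly upper-triangular, so N^2 = 0.
(I + N)^9 = I + 9·N = [[1, 27], [0, 1]].

[[1, 27], [0, 1]]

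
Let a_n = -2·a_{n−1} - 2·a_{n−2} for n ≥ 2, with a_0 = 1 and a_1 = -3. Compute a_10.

With companion matrix C = [[-2, -2], [1, 0]], [a_n, a_{n−1}]ᵀ = C·[a_{n−1}, a_{n−2}]ᵀ, so [a_10, a_9]ᵀ = C^9·[a_1, a_0]ᵀ.
C^9 = [[-32, -32], [16, 0]], giving [a_10, a_9]ᵀ = [[64], [-48]].

64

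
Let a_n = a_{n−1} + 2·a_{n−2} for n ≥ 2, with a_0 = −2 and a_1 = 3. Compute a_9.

173

With companion matrix B = [[1, 2], [1, 0]], [a_n, a_{n−1}]ᵀ = B·[a_{n−1}, a_{n−2}]ᵀ, so [a_9, a_8]ᵀ = B⁸·[a_1, a_0]ᵀ.
B⁸ = [[171, 170], [85, 86]], giving [a_9, a_8]ᵀ = [[173], [83]].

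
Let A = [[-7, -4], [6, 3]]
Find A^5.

tr A = -4 and det A = 3, so the characteristic polynomial is λ² − (-4)λ + (3) with roots -3 and -1.
Eigenvectors give P = [[1, -2], [-1, 3]] with P⁻¹ = [[3, 2], [1, 1]], and A = P·diag(-3, -1)·P⁻¹.
Then A^5 = P·diag(-243, -1)·P⁻¹ = [[-243, 2], [243, -3]] · [[3, 2], [1, 1]] = [[-727, -484], [726, 483]].

[[-727, -484], [726, 483]]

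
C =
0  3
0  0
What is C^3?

[[0, 0], [0, 0]]

C is strictly triangular, hence nilpotent: C^2 = 0, so C^3 = 0.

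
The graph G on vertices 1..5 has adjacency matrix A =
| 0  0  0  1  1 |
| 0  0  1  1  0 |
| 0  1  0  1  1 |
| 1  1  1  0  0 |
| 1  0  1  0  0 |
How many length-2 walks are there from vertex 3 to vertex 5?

The number of length-2 walks from vertex 3 to vertex 5 is entry (3,5) of A², where A is the adjacency matrix.
A² = [[2, 1, 2, 0, 0], [1, 2, 1, 1, 1], [2, 1, 3, 1, 0], [0, 1, 1, 3, 2], [0, 1, 0, 2, 2]]

0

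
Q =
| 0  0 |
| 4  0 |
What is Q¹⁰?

Q is strictly triangular, hence nilpotent: Q² = 0, so Q¹⁰ = 0.

[[0, 0], [0, 0]]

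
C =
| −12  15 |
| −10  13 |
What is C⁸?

[[−12354, 18915], [−12610, 19171]]

tr C = 1 and det C = −6, so the characteristic polynomial is λ² − (1)λ + (−6) with roots −2 and 3.
Eigenvectors give P = [[3, 1], [2, 1]] with P⁻¹ = [[1, −1], [−2, 3]], and C = P·diag(−2, 3)·P⁻¹.
Then C⁸ = P·diag(256, 6561)·P⁻¹ = [[768, 6561], [512, 6561]] · [[1, −1], [−2, 3]] = [[−12354, 18915], [−12610, 19171]].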